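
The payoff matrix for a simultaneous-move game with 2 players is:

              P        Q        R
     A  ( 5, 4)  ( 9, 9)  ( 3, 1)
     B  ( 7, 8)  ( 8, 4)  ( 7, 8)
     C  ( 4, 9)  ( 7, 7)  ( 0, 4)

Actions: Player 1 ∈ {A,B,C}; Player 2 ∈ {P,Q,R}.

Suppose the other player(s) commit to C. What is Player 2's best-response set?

u_2(P vs C) = 9
u_2(Q vs C) = 7
u_2(R vs C) = 4
max payoff 9 at {P}

P2 best: {P}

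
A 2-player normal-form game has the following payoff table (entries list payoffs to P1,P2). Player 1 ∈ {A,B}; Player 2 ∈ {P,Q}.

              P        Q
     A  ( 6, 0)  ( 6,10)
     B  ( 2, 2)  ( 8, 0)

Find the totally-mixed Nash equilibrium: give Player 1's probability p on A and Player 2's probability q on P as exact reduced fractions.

P1 indiff ⇒ q·6+(1-q)·6 = q·2+(1-q)·8 ⇒ q(4) = (1-q)(2) ⇒ q = 1/3
P2 indiff ⇒ p·0+(1-p)·2 = p·10+(1-p)·0 ⇒ p(-10) = (1-p)(-2) ⇒ p = 1/6

P1 mixes 1/6 on A; P2 mixes 1/3 on P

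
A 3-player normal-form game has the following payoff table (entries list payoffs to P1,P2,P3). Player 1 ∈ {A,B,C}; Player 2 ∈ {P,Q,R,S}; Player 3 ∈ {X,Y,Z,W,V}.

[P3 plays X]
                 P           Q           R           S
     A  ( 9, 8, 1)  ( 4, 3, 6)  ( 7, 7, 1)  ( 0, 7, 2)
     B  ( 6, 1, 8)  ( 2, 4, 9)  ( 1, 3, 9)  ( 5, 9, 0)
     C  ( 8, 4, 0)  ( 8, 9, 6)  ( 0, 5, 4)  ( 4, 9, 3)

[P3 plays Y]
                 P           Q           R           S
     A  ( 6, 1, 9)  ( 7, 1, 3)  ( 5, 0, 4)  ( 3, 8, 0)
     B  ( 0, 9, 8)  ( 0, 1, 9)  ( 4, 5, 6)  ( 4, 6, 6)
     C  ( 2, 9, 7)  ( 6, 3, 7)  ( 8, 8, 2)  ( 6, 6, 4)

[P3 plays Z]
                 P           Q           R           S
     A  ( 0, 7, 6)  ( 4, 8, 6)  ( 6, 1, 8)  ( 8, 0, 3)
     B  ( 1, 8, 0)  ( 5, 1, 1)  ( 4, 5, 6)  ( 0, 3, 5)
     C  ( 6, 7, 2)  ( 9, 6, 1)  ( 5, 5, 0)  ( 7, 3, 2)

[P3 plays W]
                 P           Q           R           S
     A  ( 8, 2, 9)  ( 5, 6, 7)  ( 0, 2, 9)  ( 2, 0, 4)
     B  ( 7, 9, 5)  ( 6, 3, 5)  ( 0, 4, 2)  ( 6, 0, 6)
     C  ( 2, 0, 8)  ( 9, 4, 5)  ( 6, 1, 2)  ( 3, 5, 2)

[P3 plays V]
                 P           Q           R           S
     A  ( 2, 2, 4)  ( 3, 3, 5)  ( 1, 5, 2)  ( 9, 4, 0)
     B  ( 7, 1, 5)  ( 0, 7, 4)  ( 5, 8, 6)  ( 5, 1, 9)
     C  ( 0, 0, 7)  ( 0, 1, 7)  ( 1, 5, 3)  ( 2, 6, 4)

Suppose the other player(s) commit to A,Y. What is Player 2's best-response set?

u_2(P vs A,Y) = 1
u_2(Q vs A,Y) = 1
u_2(R vs A,Y) = 0
u_2(S vs A,Y) = 8
max payoff 8 at {S}

P2 best: {S}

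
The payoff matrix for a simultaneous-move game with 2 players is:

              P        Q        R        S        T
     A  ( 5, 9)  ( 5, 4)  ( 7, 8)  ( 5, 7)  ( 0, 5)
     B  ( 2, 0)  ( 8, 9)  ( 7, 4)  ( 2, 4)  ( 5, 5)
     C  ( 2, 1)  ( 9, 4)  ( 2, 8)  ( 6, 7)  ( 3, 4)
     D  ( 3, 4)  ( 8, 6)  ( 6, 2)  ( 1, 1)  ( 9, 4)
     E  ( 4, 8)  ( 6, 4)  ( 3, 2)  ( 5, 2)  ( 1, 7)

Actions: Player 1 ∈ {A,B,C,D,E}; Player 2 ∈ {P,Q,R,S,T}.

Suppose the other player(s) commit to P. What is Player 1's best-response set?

BR_1 = {A}

u_1(A vs P) = 5
u_1(B vs P) = 2
u_1(C vs P) = 2
u_1(D vs P) = 3
u_1(E vs P) = 4
max payoff 5 at {A}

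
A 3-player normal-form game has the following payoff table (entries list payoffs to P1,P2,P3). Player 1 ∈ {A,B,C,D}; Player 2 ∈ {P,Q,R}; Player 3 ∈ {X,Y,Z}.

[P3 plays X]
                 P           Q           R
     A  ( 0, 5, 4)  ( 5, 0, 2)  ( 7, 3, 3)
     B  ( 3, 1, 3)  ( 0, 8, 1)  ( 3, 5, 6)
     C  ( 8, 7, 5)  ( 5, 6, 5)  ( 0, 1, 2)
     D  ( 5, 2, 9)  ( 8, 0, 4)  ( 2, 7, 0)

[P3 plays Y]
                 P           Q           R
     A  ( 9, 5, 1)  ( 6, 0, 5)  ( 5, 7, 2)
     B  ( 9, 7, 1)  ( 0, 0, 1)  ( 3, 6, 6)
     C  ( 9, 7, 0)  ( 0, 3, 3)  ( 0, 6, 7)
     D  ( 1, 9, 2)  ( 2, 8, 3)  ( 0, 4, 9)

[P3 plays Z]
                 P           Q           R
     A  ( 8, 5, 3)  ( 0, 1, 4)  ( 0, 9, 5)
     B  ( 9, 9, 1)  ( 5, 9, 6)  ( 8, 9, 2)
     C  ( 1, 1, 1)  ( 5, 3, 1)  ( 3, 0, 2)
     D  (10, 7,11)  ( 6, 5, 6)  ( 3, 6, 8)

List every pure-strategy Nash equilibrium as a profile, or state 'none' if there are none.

PSNE = {(C,P,X), (D,P,Z)}

(A,P,X): not NE [P1→C gives 8>0]
(A,P,Y): not NE [P2→R gives 7>5; P3→X gives 4>1]
(A,P,Z): not NE [P1→D gives 10>8; P2→R gives 9>5; P3→X gives 4>3]
(A,Q,X): not NE [P1→D gives 8>5; P2→P gives 5>0; P3→Y gives 5>2]
(A,Q,Y): not NE [P2→R gives 7>0]
(A,Q,Z): not NE [P1→D gives 6>0; P2→R gives 9>1; P3→Y gives 5>4]
(A,R,X): not NE [P2→P gives 5>3; P3→Z gives 5>3]
(A,R,Y): not NE [P3→Z gives 5>2]
(A,R,Z): not NE [P1→B gives 8>0]
(B,P,X): not NE [P1→C gives 8>3; P2→Q gives 8>1]
(B,P,Y): not NE [P3→X gives 3>1]
(B,P,Z): not NE [P1→D gives 10>9; P3→X gives 3>1]
(B,Q,X): not NE [P1→D gives 8>0; P3→Z gives 6>1]
(B,Q,Y): not NE [P1→A gives 6>0; P2→P gives 7>0; P3→Z gives 6>1]
(B,Q,Z): not NE [P1→D gives 6>5]
(B,R,X): not NE [P1→A gives 7>3; P2→Q gives 8>5]
(B,R,Y): not NE [P1→A gives 5>3; P2→P gives 7>6]
(B,R,Z): not NE [P3→Y gives 6>2]
(C,P,X): NE
(C,P,Y): not NE [P3→X gives 5>0]
(C,P,Z): not NE [P1→D gives 10>1; P2→Q gives 3>1; P3→X gives 5>1]
(C,Q,X): not NE [P1→D gives 8>5; P2→P gives 7>6]
(C,Q,Y): not NE [P1→A gives 6>0; P2→P gives 7>3; P3→X gives 5>3]
(C,Q,Z): not NE [P1→D gives 6>5; P3→X gives 5>1]
(C,R,X): not NE [P1→A gives 7>0; P2→P gives 7>1; P3→Y gives 7>2]
(C,R,Y): not NE [P1→A gives 5>0; P2→P gives 7>6]
(C,R,Z): not NE [P1→B gives 8>3; P2→Q gives 3>0; P3→Y gives 7>2]
(D,P,X): not NE [P1→C gives 8>5; P2→R gives 7>2; P3→Z gives 11>9]
(D,P,Y): not NE [P1→C gives 9>1; P3→Z gives 11>2]
(D,P,Z): NE
(D,Q,X): not NE [P2→R gives 7>0; P3→Z gives 6>4]
(D,Q,Y): not NE [P1→A gives 6>2; P2→P gives 9>8; P3→Z gives 6>3]
(D,Q,Z): not NE [P2→P gives 7>5]
(D,R,X): not NE [P1→A gives 7>2; P3→Y gives 9>0]
(D,R,Y): not NE [P1→A gives 5>0; P2→P gives 9>4]
(D,R,Z): not NE [P1→B gives 8>3; P2→P gives 7>6; P3→Y gives 9>8]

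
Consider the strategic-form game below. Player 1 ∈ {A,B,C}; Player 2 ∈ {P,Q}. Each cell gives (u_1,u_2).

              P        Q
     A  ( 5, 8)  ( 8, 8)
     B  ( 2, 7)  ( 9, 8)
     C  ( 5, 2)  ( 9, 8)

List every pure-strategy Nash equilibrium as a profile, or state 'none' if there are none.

(A,P): NE
(A,Q): not NE [P1→C gives 9>8]
(B,P): not NE [P1→C gives 5>2; P2→Q gives 8>7]
(B,Q): NE
(C,P): not NE [P2→Q gives 8>2]
(C,Q): NE

Nash profiles: (A,P), (B,Q), (C,Q)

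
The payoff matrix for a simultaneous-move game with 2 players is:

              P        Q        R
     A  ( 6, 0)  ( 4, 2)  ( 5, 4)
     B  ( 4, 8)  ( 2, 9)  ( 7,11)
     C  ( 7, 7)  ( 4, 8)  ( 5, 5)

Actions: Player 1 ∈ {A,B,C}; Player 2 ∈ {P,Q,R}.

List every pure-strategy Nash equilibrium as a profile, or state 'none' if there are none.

(A,P): not NE [P1→C gives 7>6; P2→R gives 4>0]
(A,Q): not NE [P2→R gives 4>2]
(A,R): not NE [P1→B gives 7>5]
(B,P): not NE [P1→C gives 7>4; P2→R gives 11>8]
(B,Q): not NE [P1→C gives 4>2; P2→R gives 11>9]
(B,R): NE
(C,P): not NE [P2→Q gives 8>7]
(C,Q): NE
(C,R): not NE [P1→B gives 7>5; P2→Q gives 8>5]

PSNE = {(B,R), (C,Q)}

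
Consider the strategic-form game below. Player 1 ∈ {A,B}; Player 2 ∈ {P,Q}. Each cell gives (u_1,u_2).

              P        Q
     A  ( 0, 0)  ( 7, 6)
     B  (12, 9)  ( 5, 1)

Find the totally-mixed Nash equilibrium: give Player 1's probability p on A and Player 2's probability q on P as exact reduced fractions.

p=4/7, q=1/7

P1 indiff ⇒ q·0+(1-q)·7 = q·12+(1-q)·5 ⇒ q(-12) = (1-q)(-2) ⇒ q = 1/7
P2 indiff ⇒ p·0+(1-p)·9 = p·6+(1-p)·1 ⇒ p(-6) = (1-p)(-8) ⇒ p = 4/7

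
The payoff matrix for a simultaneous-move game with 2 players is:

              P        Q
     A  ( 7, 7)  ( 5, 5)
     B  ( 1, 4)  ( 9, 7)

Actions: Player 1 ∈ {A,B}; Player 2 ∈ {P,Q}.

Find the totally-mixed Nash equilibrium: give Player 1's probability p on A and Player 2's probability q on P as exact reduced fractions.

P1 indiff ⇒ q·7+(1-q)·5 = q·1+(1-q)·9 ⇒ q(6) = (1-q)(4) ⇒ q = 2/5
P2 indiff ⇒ p·7+(1-p)·4 = p·5+(1-p)·7 ⇒ p(2) = (1-p)(3) ⇒ p = 3/5

(p,q) = (3/5, 2/5)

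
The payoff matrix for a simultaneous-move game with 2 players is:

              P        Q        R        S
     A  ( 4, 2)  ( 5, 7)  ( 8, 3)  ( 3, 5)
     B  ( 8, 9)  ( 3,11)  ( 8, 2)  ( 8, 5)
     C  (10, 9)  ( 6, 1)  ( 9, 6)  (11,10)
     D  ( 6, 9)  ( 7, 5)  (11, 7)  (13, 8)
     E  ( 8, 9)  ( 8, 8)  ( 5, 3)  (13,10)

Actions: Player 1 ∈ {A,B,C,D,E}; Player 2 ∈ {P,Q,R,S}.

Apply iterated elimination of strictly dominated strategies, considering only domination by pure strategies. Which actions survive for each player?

Remaining: P1:{C,D,E} P2:{P,S}

P1 drop A (C beats it: P:10>4 Q:6>5 R:9>8 S:11>3)
P1 drop B (C beats it: P:10>8 Q:6>3 R:9>8 S:11>8)
P2 drop Q (P beats it: C:9>1 D:9>5 E:9>8)
P2 drop R (P beats it: C:9>6 D:9>7 E:9>3)
P1→{C,D,E} P2→{P,S}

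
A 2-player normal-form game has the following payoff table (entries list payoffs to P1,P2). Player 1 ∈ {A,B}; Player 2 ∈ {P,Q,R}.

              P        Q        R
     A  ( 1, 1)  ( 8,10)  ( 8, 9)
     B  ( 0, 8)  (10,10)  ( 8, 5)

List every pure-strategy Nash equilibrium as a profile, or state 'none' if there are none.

PSNE = {(B,Q)}

(A,P): not NE [P2→Q gives 10>1]
(A,Q): not NE [P1→B gives 10>8]
(A,R): not NE [P2→Q gives 10>9]
(B,P): not NE [P1→A gives 1>0; P2→Q gives 10>8]
(B,Q): NE
(B,R): not NE [P2→Q gives 10>5]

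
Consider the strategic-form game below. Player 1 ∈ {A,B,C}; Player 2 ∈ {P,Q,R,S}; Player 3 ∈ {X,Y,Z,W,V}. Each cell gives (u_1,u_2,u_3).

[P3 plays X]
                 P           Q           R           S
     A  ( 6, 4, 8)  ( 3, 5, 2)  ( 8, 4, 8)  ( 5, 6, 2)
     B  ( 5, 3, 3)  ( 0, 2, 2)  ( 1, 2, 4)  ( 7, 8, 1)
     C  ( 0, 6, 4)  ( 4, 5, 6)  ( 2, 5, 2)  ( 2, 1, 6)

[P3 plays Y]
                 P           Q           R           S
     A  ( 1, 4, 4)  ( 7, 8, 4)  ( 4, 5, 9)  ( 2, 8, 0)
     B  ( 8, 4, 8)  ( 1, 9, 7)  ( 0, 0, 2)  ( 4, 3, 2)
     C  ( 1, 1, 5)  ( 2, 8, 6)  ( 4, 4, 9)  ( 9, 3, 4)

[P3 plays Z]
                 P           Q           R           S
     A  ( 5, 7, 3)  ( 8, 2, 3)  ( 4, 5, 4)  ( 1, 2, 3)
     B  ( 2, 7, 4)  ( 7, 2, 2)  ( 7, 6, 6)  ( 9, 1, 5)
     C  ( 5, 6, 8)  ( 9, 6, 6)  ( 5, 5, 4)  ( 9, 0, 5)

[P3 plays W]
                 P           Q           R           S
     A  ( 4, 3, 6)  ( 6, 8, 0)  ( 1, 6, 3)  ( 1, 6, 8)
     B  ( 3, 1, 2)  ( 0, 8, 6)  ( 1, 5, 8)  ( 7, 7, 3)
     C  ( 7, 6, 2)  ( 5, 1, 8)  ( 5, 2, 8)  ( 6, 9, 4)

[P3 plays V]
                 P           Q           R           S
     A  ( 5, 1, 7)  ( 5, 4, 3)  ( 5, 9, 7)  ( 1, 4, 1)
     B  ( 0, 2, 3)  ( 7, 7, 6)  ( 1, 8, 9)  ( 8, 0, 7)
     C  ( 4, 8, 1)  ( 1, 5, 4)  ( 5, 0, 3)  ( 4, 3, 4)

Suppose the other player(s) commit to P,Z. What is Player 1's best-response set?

u_1(A vs P,Z) = 5
u_1(B vs P,Z) = 2
u_1(C vs P,Z) = 5
max payoff 5 at {A,C}

P1 best: {A,C}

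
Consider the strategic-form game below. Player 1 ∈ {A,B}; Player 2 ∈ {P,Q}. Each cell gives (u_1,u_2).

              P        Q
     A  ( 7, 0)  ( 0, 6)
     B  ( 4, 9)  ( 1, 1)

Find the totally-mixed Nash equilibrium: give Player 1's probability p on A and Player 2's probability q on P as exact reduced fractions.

P1 indiff ⇒ q·7+(1-q)·0 = q·4+(1-q)·1 ⇒ q(3) = (1-q)(1) ⇒ q = 1/4
P2 indiff ⇒ p·0+(1-p)·9 = p·6+(1-p)·1 ⇒ p(-6) = (1-p)(-8) ⇒ p = 4/7

(p,q) = (4/7, 1/4)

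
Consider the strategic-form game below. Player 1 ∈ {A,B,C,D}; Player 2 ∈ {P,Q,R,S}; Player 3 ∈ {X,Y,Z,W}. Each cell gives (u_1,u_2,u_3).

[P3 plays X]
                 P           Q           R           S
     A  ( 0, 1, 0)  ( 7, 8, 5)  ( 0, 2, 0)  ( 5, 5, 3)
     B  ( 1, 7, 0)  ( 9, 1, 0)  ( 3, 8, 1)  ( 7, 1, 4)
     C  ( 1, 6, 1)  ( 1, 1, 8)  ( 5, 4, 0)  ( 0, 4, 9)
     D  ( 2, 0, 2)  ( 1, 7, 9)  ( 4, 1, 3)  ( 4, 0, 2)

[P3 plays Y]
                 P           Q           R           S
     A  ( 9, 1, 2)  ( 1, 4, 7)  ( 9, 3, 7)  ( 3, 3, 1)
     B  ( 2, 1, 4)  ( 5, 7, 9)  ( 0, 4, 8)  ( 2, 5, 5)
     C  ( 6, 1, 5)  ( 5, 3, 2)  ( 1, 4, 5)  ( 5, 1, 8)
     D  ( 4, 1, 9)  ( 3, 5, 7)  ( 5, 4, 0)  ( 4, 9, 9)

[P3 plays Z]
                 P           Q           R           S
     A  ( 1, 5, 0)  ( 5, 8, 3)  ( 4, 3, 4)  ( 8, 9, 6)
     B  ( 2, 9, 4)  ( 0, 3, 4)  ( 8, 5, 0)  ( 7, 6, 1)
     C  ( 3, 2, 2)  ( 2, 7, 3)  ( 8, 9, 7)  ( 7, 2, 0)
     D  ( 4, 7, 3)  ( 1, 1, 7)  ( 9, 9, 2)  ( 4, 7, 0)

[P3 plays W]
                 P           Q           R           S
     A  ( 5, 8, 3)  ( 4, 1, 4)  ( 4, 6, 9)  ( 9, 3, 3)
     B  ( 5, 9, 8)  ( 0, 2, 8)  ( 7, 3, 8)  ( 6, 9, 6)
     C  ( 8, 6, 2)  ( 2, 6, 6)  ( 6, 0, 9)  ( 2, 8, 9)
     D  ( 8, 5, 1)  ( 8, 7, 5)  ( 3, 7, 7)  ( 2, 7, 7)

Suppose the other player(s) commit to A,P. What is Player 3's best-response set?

u_3(X vs A,P) = 0
u_3(Y vs A,P) = 2
u_3(Z vs A,P) = 0
u_3(W vs A,P) = 3
max payoff 3 at {W}

argmax u_3 = {W}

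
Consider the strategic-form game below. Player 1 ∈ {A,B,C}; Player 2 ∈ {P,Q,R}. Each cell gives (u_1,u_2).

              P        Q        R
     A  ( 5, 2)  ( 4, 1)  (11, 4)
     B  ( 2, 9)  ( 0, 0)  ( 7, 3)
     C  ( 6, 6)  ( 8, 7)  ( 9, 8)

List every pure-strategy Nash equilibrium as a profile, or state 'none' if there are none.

(A,P): not NE [P1→C gives 6>5; P2→R gives 4>2]
(A,Q): not NE [P1→C gives 8>4; P2→R gives 4>1]
(A,R): NE
(B,P): not NE [P1→C gives 6>2]
(B,Q): not NE [P1→C gives 8>0; P2→P gives 9>0]
(B,R): not NE [P1→A gives 11>7; P2→P gives 9>3]
(C,P): not NE [P2→R gives 8>6]
(C,Q): not NE [P2→R gives 8>7]
(C,R): not NE [P1→A gives 11>9]

Nash profiles: (A,R)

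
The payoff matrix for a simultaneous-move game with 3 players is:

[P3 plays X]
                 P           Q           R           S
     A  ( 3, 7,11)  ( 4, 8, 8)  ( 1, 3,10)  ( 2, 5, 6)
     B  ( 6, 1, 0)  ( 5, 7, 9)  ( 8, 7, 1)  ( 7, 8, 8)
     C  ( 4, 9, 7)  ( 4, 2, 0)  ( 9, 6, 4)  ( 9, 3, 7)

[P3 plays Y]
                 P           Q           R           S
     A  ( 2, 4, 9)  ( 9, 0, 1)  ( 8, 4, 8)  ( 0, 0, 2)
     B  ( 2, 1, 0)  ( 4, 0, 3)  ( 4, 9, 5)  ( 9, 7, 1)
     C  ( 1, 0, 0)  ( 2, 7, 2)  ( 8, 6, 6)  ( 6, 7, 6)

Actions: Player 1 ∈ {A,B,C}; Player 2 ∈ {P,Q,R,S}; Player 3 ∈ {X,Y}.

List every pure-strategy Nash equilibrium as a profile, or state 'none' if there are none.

Equilibria: none

(A,P,X): not NE [P1→B gives 6>3; P2→Q gives 8>7]
(A,P,Y): not NE [P3→X gives 11>9]
(A,Q,X): not NE [P1→B gives 5>4]
(A,Q,Y): not NE [P2→R gives 4>0; P3→X gives 8>1]
(A,R,X): not NE [P1→C gives 9>1; P2→Q gives 8>3]
(A,R,Y): not NE [P3→X gives 10>8]
(A,S,X): not NE [P1→C gives 9>2; P2→Q gives 8>5]
(A,S,Y): not NE [P1→B gives 9>0; P2→R gives 4>0; P3→X gives 6>2]
(B,P,X): not NE [P2→S gives 8>1]
(B,P,Y): not NE [P2→R gives 9>1]
(B,Q,X): not NE [P2→S gives 8>7]
(B,Q,Y): not NE [P1→A gives 9>4; P2→R gives 9>0; P3→X gives 9>3]
(B,R,X): not NE [P1→C gives 9>8; P2→S gives 8>7; P3→Y gives 5>1]
(B,R,Y): not NE [P1→C gives 8>4]
(B,S,X): not NE [P1→C gives 9>7]
(B,S,Y): not NE [P2→R gives 9>7; P3→X gives 8>1]
(C,P,X): not NE [P1→B gives 6>4]
(C,P,Y): not NE [P1→B gives 2>1; P2→S gives 7>0; P3→X gives 7>0]
(C,Q,X): not NE [P1→B gives 5>4; P2→P gives 9>2; P3→Y gives 2>0]
(C,Q,Y): not NE [P1→A gives 9>2]
(C,R,X): not NE [P2→P gives 9>6; P3→Y gives 6>4]
(C,R,Y): not NE [P2→S gives 7>6]
(C,S,X): not NE [P2→P gives 9>3]
(C,S,Y): not NE [P1→B gives 9>6; P3→X gives 7>6]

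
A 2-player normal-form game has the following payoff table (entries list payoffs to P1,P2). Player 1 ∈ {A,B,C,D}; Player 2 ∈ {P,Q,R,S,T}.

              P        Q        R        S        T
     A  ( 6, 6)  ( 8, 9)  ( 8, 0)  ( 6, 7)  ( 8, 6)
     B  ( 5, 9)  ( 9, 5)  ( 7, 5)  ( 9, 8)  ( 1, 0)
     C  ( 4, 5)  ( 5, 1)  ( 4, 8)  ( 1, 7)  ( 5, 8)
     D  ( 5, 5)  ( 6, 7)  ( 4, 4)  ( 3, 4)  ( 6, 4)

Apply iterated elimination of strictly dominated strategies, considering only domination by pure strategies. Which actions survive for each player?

P1 drop C (A beats it: P:6>4 Q:8>5 R:8>4 S:6>1 T:8>5)
P1 drop D (A beats it: P:6>5 Q:8>6 R:8>4 S:6>3 T:8>6)
P2 drop R (P beats it: A:6>0 B:9>5)
P2 drop T (Q beats it: A:9>6 B:5>0)
P1→{A,B} P2→{P,Q,S}

Remaining: P1:{A,B} P2:{P,Q,S}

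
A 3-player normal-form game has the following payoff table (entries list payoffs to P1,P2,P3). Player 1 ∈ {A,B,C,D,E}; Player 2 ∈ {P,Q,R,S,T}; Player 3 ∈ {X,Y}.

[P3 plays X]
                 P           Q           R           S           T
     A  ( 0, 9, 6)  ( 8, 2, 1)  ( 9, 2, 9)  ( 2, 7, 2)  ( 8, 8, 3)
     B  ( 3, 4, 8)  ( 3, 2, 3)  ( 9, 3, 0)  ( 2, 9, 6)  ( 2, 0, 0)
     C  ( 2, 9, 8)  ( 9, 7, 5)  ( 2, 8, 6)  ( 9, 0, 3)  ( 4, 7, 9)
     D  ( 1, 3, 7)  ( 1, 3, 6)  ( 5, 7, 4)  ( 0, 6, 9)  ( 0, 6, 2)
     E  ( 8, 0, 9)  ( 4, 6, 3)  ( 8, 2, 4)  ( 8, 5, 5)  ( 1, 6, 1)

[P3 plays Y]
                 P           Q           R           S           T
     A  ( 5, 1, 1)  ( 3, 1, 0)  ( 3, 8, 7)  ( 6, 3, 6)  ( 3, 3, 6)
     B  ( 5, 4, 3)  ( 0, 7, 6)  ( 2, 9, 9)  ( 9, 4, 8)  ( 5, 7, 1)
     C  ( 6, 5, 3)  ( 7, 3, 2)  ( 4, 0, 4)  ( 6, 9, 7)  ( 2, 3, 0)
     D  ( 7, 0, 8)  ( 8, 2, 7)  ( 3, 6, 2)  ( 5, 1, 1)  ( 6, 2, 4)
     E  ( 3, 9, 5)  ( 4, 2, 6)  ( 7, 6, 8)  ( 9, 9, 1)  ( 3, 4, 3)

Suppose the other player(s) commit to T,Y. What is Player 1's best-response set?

P1 best: {D}

u_1(A vs T,Y) = 3
u_1(B vs T,Y) = 5
u_1(C vs T,Y) = 2
u_1(D vs T,Y) = 6
u_1(E vs T,Y) = 3
max payoff 6 at {D}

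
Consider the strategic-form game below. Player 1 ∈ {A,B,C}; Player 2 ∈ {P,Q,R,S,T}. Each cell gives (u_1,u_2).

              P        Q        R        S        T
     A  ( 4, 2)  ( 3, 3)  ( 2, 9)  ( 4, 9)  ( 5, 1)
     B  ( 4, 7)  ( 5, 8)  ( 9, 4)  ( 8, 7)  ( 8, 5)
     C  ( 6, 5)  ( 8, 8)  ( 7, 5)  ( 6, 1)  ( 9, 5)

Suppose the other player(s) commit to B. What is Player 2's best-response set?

u_2(P vs B) = 7
u_2(Q vs B) = 8
u_2(R vs B) = 4
u_2(S vs B) = 7
u_2(T vs B) = 5
max payoff 8 at {Q}

argmax u_2 = {Q}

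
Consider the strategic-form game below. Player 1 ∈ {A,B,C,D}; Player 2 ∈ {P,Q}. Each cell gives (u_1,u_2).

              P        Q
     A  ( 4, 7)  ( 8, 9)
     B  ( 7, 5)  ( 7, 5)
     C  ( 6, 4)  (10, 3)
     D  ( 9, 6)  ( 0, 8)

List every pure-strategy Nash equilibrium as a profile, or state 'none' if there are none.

Equilibria: none

(A,P): not NE [P1→D gives 9>4; P2→Q gives 9>7]
(A,Q): not NE [P1→C gives 10>8]
(B,P): not NE [P1→D gives 9>7]
(B,Q): not NE [P1→C gives 10>7]
(C,P): not NE [P1→D gives 9>6]
(C,Q): not NE [P2→P gives 4>3]
(D,P): not NE [P2→Q gives 8>6]
(D,Q): not NE [P1→C gives 10>0]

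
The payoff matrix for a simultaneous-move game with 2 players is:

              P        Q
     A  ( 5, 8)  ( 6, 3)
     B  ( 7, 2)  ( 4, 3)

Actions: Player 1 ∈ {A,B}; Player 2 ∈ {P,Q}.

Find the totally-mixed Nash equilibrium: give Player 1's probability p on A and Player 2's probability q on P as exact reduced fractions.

P1 indiff ⇒ q·5+(1-q)·6 = q·7+(1-q)·4 ⇒ q(-2) = (1-q)(-2) ⇒ q = 1/2
P2 indiff ⇒ p·8+(1-p)·2 = p·3+(1-p)·3 ⇒ p(5) = (1-p)(1) ⇒ p = 1/6

p=1/6, q=1/2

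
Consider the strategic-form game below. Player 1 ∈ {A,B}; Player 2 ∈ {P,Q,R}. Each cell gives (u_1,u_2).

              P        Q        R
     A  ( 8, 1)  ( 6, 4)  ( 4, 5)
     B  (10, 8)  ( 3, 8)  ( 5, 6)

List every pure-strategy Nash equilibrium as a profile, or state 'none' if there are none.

Nash profiles: (B,P)

(A,P): not NE [P1→B gives 10>8; P2→R gives 5>1]
(A,Q): not NE [P2→R gives 5>4]
(A,R): not NE [P1→B gives 5>4]
(B,P): NE
(B,Q): not NE [P1→A gives 6>3]
(B,R): not NE [P2→Q gives 8>6]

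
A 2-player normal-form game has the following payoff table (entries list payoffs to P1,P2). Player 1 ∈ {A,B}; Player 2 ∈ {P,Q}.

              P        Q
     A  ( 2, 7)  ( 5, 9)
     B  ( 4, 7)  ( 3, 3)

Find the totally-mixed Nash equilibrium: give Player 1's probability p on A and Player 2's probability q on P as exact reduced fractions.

P1 mixes 2/3 on A; P2 mixes 1/2 on P

P1 indiff ⇒ q·2+(1-q)·5 = q·4+(1-q)·3 ⇒ q(-2) = (1-q)(-2) ⇒ q = 1/2
P2 indiff ⇒ p·7+(1-p)·7 = p·9+(1-p)·3 ⇒ p(-2) = (1-p)(-4) ⇒ p = 2/3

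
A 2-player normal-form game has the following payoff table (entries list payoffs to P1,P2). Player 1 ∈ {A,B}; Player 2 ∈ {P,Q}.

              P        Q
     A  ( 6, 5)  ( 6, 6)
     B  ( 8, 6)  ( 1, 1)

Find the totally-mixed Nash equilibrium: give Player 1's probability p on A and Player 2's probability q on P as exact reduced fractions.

P1 indiff ⇒ q·6+(1-q)·6 = q·8+(1-q)·1 ⇒ q(-2) = (1-q)(-5) ⇒ q = 5/7
P2 indiff ⇒ p·5+(1-p)·6 = p·6+(1-p)·1 ⇒ p(-1) = (1-p)(-5) ⇒ p = 5/6

(p,q) = (5/6, 5/7)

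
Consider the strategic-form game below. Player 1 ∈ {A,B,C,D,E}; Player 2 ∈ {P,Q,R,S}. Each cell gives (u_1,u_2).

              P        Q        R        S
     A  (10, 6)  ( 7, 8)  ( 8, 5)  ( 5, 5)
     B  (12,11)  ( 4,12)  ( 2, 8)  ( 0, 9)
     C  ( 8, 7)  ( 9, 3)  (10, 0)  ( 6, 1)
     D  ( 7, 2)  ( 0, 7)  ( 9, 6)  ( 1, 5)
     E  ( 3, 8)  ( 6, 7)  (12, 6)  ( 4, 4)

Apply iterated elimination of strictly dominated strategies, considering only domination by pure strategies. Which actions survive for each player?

IESDS → P1:{A,B,C} P2:{P,Q}

P1 drop D (C beats it: P:8>7 Q:9>0 R:10>9 S:6>1)
P2 drop R (P beats it: A:6>5 B:11>8 C:7>0 E:8>6)
P1 drop E (A beats it: P:10>3 Q:7>6 S:5>4)
P2 drop S (P beats it: A:6>5 B:11>9 C:7>1)
P1→{A,B,C} P2→{P,Q}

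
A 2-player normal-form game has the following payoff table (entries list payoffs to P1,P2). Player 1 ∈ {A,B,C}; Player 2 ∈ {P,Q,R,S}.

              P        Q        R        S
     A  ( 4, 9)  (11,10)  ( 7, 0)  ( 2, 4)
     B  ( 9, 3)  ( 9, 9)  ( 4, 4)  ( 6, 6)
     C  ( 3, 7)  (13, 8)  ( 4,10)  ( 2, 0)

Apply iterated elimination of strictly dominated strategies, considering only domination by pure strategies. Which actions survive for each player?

P2 drop P (Q beats it: A:10>9 B:9>3 C:8>7)
P2 drop S (Q beats it: A:10>4 B:9>6 C:8>0)
P1 drop B (A beats it: Q:11>9 R:7>4)
P1→{A,C} P2→{Q,R}

IESDS → P1:{A,C} P2:{Q,R}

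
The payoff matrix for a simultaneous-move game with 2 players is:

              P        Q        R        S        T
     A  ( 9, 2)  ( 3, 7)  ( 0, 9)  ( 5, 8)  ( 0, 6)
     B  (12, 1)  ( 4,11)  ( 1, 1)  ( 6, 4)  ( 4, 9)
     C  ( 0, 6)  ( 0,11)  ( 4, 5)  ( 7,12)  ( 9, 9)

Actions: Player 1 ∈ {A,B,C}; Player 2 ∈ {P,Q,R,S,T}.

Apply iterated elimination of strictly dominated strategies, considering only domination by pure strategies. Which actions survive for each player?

P1 drop A (B beats it: P:12>9 Q:4>3 R:1>0 S:6>5 T:4>0)
P2 drop P (Q beats it: B:11>1 C:11>6)
P2 drop R (Q beats it: B:11>1 C:11>5)
P2 drop T (Q beats it: B:11>9 C:11>9)
P1→{B,C} P2→{Q,S}

Survivors P1:{B,C} P2:{Q,S}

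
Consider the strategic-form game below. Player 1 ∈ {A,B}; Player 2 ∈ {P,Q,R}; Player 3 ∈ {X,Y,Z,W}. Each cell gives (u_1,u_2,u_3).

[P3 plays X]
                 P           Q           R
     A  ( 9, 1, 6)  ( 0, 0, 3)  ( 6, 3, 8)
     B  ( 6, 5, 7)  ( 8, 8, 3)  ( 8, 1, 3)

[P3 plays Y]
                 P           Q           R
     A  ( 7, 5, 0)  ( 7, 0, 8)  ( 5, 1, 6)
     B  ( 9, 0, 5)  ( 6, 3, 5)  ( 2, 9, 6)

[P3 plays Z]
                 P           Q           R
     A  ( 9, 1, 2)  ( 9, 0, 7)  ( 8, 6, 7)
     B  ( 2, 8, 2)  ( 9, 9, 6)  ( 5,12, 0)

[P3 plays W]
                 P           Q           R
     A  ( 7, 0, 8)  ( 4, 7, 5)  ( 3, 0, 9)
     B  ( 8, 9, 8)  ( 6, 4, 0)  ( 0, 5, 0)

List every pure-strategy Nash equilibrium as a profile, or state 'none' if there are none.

PSNE = {(B,P,W)}

(A,P,X): not NE [P2→R gives 3>1; P3→W gives 8>6]
(A,P,Y): not NE [P1→B gives 9>7; P3→W gives 8>0]
(A,P,Z): not NE [P2→R gives 6>1; P3→W gives 8>2]
(A,P,W): not NE [P1→B gives 8>7; P2→Q gives 7>0]
(A,Q,X): not NE [P1→B gives 8>0; P2→R gives 3>0; P3→Y gives 8>3]
(A,Q,Y): not NE [P2→P gives 5>0]
(A,Q,Z): not NE [P2→R gives 6>0; P3→Y gives 8>7]
(A,Q,W): not NE [P1→B gives 6>4; P3→Y gives 8>5]
(A,R,X): not NE [P1→B gives 8>6; P3→W gives 9>8]
(A,R,Y): not NE [P2→P gives 5>1; P3→W gives 9>6]
(A,R,Z): not NE [P3→W gives 9>7]
(A,R,W): not NE [P2→Q gives 7>0]
(B,P,X): not NE [P1→A gives 9>6; P2→Q gives 8>5; P3→W gives 8>7]
(B,P,Y): not NE [P2→R gives 9>0; P3→W gives 8>5]
(B,P,Z): not NE [P1→A gives 9>2; P2→R gives 12>8; P3→W gives 8>2]
(B,P,W): NE
(B,Q,X): not NE [P3→Z gives 6>3]
(B,Q,Y): not NE [P1→A gives 7>6; P2→R gives 9>3; P3→Z gives 6>5]
(B,Q,Z): not NE [P2→R gives 12>9]
(B,Q,W): not NE [P2→P gives 9>4; P3→Z gives 6>0]
(B,R,X): not NE [P2→Q gives 8>1; P3→Y gives 6>3]
(B,R,Y): not NE [P1→A gives 5>2]
(B,R,Z): not NE [P1→A gives 8>5; P3→Y gives 6>0]
(B,R,W): not NE [P1→A gives 3>0; P2→P gives 9>5; P3→Y gives 6>0]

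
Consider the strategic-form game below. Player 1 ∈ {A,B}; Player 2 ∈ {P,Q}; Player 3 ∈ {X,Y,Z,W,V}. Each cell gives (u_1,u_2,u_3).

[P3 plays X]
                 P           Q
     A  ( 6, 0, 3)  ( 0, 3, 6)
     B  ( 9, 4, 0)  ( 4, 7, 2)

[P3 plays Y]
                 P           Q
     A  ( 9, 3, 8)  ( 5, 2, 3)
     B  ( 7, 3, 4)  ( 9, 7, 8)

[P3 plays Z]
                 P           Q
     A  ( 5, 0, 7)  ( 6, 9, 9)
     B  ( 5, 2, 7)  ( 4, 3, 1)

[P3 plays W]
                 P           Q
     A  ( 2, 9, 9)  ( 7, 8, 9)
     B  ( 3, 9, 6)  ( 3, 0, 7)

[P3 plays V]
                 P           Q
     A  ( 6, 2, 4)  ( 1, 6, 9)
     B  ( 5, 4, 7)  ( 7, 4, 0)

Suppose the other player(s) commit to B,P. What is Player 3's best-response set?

u_3(X vs B,P) = 0
u_3(Y vs B,P) = 4
u_3(Z vs B,P) = 7
u_3(W vs B,P) = 6
u_3(V vs B,P) = 7
max payoff 7 at {Z,V}

BR_3 = {Z,V}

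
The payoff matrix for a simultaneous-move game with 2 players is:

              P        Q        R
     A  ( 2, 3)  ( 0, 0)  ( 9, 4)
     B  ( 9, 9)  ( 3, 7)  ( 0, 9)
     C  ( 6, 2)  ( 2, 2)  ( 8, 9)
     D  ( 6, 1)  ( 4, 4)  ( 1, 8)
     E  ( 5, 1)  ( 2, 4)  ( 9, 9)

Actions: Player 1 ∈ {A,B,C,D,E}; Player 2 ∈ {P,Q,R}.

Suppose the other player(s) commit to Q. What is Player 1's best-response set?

BR_1 = {D}

u_1(A vs Q) = 0
u_1(B vs Q) = 3
u_1(C vs Q) = 2
u_1(D vs Q) = 4
u_1(E vs Q) = 2
max payoff 4 at {D}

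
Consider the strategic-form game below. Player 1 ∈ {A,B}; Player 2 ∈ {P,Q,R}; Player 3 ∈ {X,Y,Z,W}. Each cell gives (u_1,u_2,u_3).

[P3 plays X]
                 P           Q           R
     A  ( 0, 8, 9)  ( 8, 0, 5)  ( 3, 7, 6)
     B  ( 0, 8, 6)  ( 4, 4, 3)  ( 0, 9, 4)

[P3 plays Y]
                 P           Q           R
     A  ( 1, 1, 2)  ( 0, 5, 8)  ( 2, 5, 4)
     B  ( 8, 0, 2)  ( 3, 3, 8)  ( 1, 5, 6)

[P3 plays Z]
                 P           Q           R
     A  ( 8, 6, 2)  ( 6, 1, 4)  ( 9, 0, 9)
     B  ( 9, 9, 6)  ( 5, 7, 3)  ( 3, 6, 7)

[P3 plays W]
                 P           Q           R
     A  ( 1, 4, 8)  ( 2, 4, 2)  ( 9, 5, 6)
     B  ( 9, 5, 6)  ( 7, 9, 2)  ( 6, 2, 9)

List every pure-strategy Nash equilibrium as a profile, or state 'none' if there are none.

PSNE = {(A,P,X), (B,P,Z)}

(A,P,X): NE
(A,P,Y): not NE [P1→B gives 8>1; P2→R gives 5>1; P3→X gives 9>2]
(A,P,Z): not NE [P1→B gives 9>8; P3→X gives 9>2]
(A,P,W): not NE [P1→B gives 9>1; P2→R gives 5>4; P3→X gives 9>8]
(A,Q,X): not NE [P2→P gives 8>0; P3→Y gives 8>5]
(A,Q,Y): not NE [P1→B gives 3>0]
(A,Q,Z): not NE [P2→P gives 6>1; P3→Y gives 8>4]
(A,Q,W): not NE [P1→B gives 7>2; P2→R gives 5>4; P3→Y gives 8>2]
(A,R,X): not NE [P2→P gives 8>7; P3→Z gives 9>6]
(A,R,Y): not NE [P3→Z gives 9>4]
(A,R,Z): not NE [P2→P gives 6>0]
(A,R,W): not NE [P3→Z gives 9>6]
(B,P,X): not NE [P2→R gives 9>8]
(B,P,Y): not NE [P2→R gives 5>0; P3→W gives 6>2]
(B,P,Z): NE
(B,P,W): not NE [P2→Q gives 9>5]
(B,Q,X): not NE [P1→A gives 8>4; P2→R gives 9>4; P3→Y gives 8>3]
(B,Q,Y): not NE [P2→R gives 5>3]
(B,Q,Z): not NE [P1→A gives 6>5; P2→P gives 9>7; P3→Y gives 8>3]
(B,Q,W): not NE [P3→Y gives 8>2]
(B,R,X): not NE [P1→A gives 3>0; P3→W gives 9>4]
(B,R,Y): not NE [P1→A gives 2>1; P3→W gives 9>6]
(B,R,Z): not NE [P1→A gives 9>3; P2→P gives 9>6; P3→W gives 9>7]
(B,R,W): not NE [P1→A gives 9>6; P2→Q gives 9>2]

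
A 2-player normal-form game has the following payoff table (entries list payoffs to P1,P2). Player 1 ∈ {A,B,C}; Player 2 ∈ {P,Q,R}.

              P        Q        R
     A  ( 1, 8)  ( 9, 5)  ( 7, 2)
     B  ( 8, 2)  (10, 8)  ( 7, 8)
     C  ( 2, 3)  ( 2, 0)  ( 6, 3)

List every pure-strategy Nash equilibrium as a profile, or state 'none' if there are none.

(A,P): not NE [P1→B gives 8>1]
(A,Q): not NE [P1→B gives 10>9; P2→P gives 8>5]
(A,R): not NE [P2→P gives 8>2]
(B,P): not NE [P2→R gives 8>2]
(B,Q): NE
(B,R): NE
(C,P): not NE [P1→B gives 8>2]
(C,Q): not NE [P1→B gives 10>2; P2→R gives 3>0]
(C,R): not NE [P1→B gives 7>6]

NE set: (B,Q), (B,R)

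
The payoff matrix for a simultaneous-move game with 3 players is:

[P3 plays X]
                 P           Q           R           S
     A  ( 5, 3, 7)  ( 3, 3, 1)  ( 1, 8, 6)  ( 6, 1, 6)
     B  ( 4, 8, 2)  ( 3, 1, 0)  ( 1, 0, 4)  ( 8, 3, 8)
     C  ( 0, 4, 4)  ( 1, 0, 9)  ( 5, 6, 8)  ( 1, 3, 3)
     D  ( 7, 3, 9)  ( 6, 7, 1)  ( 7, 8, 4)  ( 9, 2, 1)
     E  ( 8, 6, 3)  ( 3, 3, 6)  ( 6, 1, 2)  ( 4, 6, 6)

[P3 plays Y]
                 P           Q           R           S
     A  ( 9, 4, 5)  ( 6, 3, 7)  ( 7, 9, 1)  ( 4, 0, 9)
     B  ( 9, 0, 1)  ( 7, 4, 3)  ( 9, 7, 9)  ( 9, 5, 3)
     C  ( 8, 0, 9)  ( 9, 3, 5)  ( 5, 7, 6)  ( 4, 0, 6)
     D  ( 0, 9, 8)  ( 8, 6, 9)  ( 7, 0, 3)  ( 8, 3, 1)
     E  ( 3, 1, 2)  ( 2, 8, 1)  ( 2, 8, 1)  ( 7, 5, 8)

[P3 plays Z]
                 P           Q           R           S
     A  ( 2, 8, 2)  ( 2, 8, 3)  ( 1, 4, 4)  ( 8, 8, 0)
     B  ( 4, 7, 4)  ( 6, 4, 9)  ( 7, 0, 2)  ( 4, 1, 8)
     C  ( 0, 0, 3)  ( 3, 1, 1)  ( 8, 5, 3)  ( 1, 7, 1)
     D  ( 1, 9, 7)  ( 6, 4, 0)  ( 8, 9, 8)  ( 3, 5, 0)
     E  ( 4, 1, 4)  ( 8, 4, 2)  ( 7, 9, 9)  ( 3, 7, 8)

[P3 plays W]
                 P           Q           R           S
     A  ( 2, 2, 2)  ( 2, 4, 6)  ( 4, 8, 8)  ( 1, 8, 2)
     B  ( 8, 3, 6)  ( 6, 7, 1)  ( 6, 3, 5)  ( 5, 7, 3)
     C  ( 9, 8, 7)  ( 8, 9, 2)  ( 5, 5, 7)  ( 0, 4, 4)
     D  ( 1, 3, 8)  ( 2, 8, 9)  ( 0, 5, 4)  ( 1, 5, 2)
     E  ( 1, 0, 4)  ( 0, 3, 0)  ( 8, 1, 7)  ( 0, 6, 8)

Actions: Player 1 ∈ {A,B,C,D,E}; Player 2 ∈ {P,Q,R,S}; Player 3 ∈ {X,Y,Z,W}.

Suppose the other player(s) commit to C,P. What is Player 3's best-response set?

argmax u_3 = {Y}

u_3(X vs C,P) = 4
u_3(Y vs C,P) = 9
u_3(Z vs C,P) = 3
u_3(W vs C,P) = 7
max payoff 9 at {Y}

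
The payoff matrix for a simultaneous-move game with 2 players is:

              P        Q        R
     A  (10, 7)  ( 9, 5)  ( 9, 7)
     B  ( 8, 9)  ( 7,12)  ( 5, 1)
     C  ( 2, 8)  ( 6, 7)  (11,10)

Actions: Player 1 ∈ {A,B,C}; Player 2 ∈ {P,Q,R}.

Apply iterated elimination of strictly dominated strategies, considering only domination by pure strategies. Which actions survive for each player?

P1 drop B (A beats it: P:10>8 Q:9>7 R:9>5)
P2 drop Q (P beats it: A:7>5 C:8>7)
P1→{A,C} P2→{P,R}

Remaining: P1:{A,C} P2:{P,R}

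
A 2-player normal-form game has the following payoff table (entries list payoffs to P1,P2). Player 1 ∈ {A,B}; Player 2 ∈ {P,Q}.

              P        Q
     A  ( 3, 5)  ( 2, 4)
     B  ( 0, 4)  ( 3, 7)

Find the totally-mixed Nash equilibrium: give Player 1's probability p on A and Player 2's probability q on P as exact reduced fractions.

P1 indiff ⇒ q·3+(1-q)·2 = q·0+(1-q)·3 ⇒ q(3) = (1-q)(1) ⇒ q = 1/4
P2 indiff ⇒ p·5+(1-p)·4 = p·4+(1-p)·7 ⇒ p(1) = (1-p)(3) ⇒ p = 3/4

p=3/4, q=1/4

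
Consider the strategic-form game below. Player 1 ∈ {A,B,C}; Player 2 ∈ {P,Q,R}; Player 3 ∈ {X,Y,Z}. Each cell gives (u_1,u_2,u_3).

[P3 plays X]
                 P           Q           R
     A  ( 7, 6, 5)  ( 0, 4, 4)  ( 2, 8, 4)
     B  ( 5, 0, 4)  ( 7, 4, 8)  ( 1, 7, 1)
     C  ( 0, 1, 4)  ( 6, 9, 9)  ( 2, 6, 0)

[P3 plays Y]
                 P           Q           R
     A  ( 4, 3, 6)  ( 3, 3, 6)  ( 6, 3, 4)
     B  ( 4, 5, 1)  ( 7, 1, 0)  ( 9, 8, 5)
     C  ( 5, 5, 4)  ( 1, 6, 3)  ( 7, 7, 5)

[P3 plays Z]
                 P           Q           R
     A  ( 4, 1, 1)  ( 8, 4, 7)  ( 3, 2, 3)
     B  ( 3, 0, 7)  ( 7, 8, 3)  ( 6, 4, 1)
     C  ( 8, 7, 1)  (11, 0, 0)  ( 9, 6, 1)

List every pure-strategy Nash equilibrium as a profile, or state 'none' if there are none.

(A,P,X): not NE [P2→R gives 8>6; P3→Y gives 6>5]
(A,P,Y): not NE [P1→C gives 5>4]
(A,P,Z): not NE [P1→C gives 8>4; P2→Q gives 4>1; P3→Y gives 6>1]
(A,Q,X): not NE [P1→B gives 7>0; P2→R gives 8>4; P3→Z gives 7>4]
(A,Q,Y): not NE [P1→B gives 7>3; P3→Z gives 7>6]
(A,Q,Z): not NE [P1→C gives 11>8]
(A,R,X): NE
(A,R,Y): not NE [P1→B gives 9>6]
(A,R,Z): not NE [P1→C gives 9>3; P2→Q gives 4>2; P3→Y gives 4>3]
(B,P,X): not NE [P1→A gives 7>5; P2→R gives 7>0; P3→Z gives 7>4]
(B,P,Y): not NE [P1→C gives 5>4; P2→R gives 8>5; P3→Z gives 7>1]
(B,P,Z): not NE [P1→C gives 8>3; P2→Q gives 8>0]
(B,Q,X): not NE [P2→R gives 7>4]
(B,Q,Y): not NE [P2→R gives 8>1; P3→X gives 8>0]
(B,Q,Z): not NE [P1→C gives 11>7; P3→X gives 8>3]
(B,R,X): not NE [P1→C gives 2>1; P3→Y gives 5>1]
(B,R,Y): NE
(B,R,Z): not NE [P1→C gives 9>6; P2→Q gives 8>4; P3→Y gives 5>1]
(C,P,X): not NE [P1→A gives 7>0; P2→Q gives 9>1]
(C,P,Y): not NE [P2→R gives 7>5]
(C,P,Z): not NE [P3→Y gives 4>1]
(C,Q,X): not NE [P1→B gives 7>6]
(C,Q,Y): not NE [P1→B gives 7>1; P2→R gives 7>6; P3→X gives 9>3]
(C,Q,Z): not NE [P2→P gives 7>0; P3→X gives 9>0]
(C,R,X): not NE [P2→Q gives 9>6; P3→Y gives 5>0]
(C,R,Y): not NE [P1→B gives 9>7]
(C,R,Z): not NE [P2→P gives 7>6; P3→Y gives 5>1]

Nash profiles: (A,R,X), (B,R,Y)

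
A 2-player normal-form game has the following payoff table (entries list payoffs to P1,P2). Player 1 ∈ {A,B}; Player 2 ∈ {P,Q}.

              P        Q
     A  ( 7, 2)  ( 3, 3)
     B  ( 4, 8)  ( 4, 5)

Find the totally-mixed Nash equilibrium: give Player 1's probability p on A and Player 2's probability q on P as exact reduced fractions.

P1 mixes 3/4 on A; P2 mixes 1/4 on P

P1 indiff ⇒ q·7+(1-q)·3 = q·4+(1-q)·4 ⇒ q(3) = (1-q)(1) ⇒ q = 1/4
P2 indiff ⇒ p·2+(1-p)·8 = p·3+(1-p)·5 ⇒ p(-1) = (1-p)(-3) ⇒ p = 3/4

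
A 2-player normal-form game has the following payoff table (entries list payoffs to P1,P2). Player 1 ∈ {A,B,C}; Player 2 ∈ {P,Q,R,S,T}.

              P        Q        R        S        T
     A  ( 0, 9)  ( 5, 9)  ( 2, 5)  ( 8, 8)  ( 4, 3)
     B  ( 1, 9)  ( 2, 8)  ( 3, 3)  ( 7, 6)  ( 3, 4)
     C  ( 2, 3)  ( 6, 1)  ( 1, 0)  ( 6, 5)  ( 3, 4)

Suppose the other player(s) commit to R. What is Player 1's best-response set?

argmax u_1 = {B}

u_1(A vs R) = 2
u_1(B vs R) = 3
u_1(C vs R) = 1
max payoff 3 at {B}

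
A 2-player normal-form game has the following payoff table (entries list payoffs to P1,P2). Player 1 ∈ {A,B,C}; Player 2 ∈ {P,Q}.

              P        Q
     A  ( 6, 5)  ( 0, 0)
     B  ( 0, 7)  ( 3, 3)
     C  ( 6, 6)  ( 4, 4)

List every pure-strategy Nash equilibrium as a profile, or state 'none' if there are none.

(A,P): NE
(A,Q): not NE [P1→C gives 4>0; P2→P gives 5>0]
(B,P): not NE [P1→C gives 6>0]
(B,Q): not NE [P1→C gives 4>3; P2→P gives 7>3]
(C,P): NE
(C,Q): not NE [P2→P gives 6>4]

Nash profiles: (A,P), (C,P)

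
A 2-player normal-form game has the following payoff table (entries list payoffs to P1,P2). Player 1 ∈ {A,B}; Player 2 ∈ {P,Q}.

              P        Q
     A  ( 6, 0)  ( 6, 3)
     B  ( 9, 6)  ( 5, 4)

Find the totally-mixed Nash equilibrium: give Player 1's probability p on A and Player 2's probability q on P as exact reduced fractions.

P1 indiff ⇒ q·6+(1-q)·6 = q·9+(1-q)·5 ⇒ q(-3) = (1-q)(-1) ⇒ q = 1/4
P2 indiff ⇒ p·0+(1-p)·6 = p·3+(1-p)·4 ⇒ p(-3) = (1-p)(-2) ⇒ p = 2/5

p=2/5, q=1/4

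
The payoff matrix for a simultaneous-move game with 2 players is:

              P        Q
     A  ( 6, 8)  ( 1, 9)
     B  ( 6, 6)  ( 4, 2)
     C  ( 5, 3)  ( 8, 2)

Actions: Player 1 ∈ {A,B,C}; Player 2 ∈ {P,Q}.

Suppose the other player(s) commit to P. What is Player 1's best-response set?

u_1(A vs P) = 6
u_1(B vs P) = 6
u_1(C vs P) = 5
max payoff 6 at {A,B}

P1 best: {A,B}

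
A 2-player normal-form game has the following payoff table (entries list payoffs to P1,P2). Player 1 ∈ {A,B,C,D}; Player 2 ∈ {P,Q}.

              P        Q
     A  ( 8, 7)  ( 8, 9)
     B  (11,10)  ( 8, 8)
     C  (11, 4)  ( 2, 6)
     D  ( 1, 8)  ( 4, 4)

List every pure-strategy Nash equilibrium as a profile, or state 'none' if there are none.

(A,P): not NE [P1→C gives 11>8; P2→Q gives 9>7]
(A,Q): NE
(B,P): NE
(B,Q): not NE [P2→P gives 10>8]
(C,P): not NE [P2→Q gives 6>4]
(C,Q): not NE [P1→B gives 8>2]
(D,P): not NE [P1→C gives 11>1]
(D,Q): not NE [P1→B gives 8>4; P2→P gives 8>4]

NE set: (A,Q), (B,P)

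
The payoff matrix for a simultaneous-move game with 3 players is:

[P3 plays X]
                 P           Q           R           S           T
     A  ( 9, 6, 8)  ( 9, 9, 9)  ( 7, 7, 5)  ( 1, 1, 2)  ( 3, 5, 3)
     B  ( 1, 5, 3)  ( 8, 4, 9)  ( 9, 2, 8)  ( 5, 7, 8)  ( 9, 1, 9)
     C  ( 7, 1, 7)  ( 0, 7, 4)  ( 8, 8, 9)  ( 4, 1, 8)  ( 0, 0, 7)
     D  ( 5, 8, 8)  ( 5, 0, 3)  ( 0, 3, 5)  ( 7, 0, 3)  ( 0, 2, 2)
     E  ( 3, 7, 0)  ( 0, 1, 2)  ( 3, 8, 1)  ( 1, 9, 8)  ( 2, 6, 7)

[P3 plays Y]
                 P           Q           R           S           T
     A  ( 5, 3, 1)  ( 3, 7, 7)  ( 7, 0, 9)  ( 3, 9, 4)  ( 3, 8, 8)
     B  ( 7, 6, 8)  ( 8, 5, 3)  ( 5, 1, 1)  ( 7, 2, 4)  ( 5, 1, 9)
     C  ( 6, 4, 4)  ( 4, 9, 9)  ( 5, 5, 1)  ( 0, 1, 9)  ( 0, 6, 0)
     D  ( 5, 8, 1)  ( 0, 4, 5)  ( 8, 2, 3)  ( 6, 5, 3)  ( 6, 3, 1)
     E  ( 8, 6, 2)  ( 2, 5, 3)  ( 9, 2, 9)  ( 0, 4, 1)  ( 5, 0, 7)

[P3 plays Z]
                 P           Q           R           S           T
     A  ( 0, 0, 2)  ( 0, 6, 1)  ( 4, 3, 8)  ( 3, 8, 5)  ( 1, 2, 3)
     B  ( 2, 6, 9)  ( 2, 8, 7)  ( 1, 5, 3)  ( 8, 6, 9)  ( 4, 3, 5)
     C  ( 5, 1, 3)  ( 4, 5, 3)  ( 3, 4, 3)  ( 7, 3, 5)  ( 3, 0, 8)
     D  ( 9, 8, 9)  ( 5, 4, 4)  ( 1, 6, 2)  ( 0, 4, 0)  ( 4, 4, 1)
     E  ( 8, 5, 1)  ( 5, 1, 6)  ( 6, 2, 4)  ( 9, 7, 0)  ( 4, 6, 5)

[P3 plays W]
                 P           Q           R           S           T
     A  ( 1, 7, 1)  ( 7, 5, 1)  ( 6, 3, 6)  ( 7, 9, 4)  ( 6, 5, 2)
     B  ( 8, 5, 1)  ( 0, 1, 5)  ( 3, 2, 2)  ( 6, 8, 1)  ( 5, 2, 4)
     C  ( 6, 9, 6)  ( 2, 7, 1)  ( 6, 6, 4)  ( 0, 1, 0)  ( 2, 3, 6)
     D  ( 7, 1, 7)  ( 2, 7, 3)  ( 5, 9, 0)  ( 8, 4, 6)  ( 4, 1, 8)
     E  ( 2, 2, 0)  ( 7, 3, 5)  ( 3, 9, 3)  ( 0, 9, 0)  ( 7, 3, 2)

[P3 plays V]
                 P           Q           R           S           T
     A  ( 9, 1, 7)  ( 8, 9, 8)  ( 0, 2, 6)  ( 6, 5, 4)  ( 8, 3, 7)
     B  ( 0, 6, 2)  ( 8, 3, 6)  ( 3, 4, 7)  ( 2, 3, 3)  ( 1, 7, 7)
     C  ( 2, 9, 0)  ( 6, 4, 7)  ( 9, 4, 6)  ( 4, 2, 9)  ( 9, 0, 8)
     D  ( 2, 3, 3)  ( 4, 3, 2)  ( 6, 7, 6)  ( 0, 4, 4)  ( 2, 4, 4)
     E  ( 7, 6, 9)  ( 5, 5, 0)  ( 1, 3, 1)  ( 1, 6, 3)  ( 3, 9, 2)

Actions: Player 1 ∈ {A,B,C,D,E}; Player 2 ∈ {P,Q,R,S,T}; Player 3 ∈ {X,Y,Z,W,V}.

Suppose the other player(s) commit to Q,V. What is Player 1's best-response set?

argmax u_1 = {A,B}

u_1(A vs Q,V) = 8
u_1(B vs Q,V) = 8
u_1(C vs Q,V) = 6
u_1(D vs Q,V) = 4
u_1(E vs Q,V) = 5
max payoff 8 at {A,B}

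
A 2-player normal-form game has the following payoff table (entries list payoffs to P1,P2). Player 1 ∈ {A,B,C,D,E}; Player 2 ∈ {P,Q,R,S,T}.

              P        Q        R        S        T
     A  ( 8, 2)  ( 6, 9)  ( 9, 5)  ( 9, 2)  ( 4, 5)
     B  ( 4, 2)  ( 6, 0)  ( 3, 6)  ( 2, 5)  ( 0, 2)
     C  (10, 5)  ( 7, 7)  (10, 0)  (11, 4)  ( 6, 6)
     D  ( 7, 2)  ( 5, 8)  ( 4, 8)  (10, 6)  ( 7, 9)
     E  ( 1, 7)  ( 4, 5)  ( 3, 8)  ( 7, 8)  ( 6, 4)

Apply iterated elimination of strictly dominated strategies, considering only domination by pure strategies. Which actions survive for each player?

P1 drop A (C beats it: P:10>8 Q:7>6 R:10>9 S:11>9 T:6>4)
P1 drop B (C beats it: P:10>4 Q:7>6 R:10>3 S:11>2 T:6>0)
P1 drop E (D beats it: P:7>1 Q:5>4 R:4>3 S:10>7 T:7>6)
P2 drop P (Q beats it: C:7>5 D:8>2)
P2 drop R (T beats it: C:6>0 D:9>8)
P2 drop S (Q beats it: C:7>4 D:8>6)
P1→{C,D} P2→{Q,T}

Remaining: P1:{C,D} P2:{Q,T}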